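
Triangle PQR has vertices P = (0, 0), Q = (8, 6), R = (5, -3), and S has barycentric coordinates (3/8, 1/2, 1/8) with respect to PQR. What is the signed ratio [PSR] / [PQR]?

The signed ratio [PSR]/[PQR] equals the barycentric coordinate of S at vertex Q, which is 1/2.

1/2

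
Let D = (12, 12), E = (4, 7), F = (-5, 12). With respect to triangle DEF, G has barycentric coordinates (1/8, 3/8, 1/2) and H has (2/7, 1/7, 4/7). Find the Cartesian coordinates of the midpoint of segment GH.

(23/28, 1199/112)

Barycentric coordinates of the midpoint are the average: (23/112, 29/112, 15/28).
Converting: (23/112)·D + (29/112)·E + (15/28)·F = (23/28, 1199/112).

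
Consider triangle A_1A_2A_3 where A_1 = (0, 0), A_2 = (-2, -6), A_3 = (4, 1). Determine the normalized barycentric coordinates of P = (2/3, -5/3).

Signed area of the reference triangle: [A_1A_2A_3] = ½·(0·(-6−1) + (-2)·(1−0) + 4·(0−(-6))) = ½·(0 − 2 + 24) = 11.
[PA_2A_3] = ½·((2/3)·(-6−1) + (-2)·(1−(-5/3)) + 4·(-5/3−(-6))) = ½·(-14/3 − 16/3 + 52/3) = 11/3, so the A_1-coordinate is (11/3)/11 = 1/3.
[A_1PA_3] = ½·(0·(-5/3−1) + (2/3)·(1−0) + 4·(0−(-5/3))) = ½·(0 + 2/3 + 20/3) = 11/3, so the A_2-coordinate is 1/3.
[A_1A_2P] = ½·(0·(-6−(-5/3)) + (-2)·(-5/3−0) + (2/3)·(0−(-6))) = ½·(0 + 10/3 + 4) = 11/3, so the A_3-coordinate is 1/3.

(1/3, 1/3, 1/3)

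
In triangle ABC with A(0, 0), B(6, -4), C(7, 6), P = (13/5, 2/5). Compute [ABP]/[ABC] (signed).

1/5

[ABC] = ½·(0·(-4−6) + 6·(6−0) + 7·(0−(-4))) = ½·(0 + 36 + 28) = 32.
[ABP] = ½·(0·(-4−(2/5)) + 6·(2/5−0) + (13/5)·(0−(-4))) = ½·(0 + 12/5 + 52/5) = 32/5, so the ratio is (32/5)/32 = 1/5.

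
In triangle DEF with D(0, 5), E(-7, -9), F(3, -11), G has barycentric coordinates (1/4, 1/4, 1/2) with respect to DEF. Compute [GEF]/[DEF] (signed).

The signed ratio [GEF]/[DEF] equals the barycentric coordinate of G at vertex D, which is 1/4.

1/4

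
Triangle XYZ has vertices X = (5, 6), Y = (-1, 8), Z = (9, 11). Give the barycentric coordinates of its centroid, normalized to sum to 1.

The centroid is the average of the vertices, so each weight is 1/3.

(1/3, 1/3, 1/3)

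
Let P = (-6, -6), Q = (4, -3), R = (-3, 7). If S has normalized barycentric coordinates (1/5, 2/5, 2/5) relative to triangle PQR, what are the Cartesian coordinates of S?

S = (1/5)·P + (2/5)·Q + (2/5)·R.
x-coordinate: (1/5)·(-6) + (2/5)·4 + (2/5)·(-3) = -4/5.
y-coordinate: (1/5)·(-6) + (2/5)·(-3) + (2/5)·7 = 2/5.

(-4/5, 2/5)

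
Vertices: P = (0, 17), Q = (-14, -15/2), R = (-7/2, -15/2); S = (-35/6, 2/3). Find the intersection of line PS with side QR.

(-35/4, -15/2)

Barycentric coordinates of S with respect to PQR: (1/3, 1/3, 1/3).
On side QR the P-coordinate is zero; dropping S's P-weight 1/3 and renormalizing the remaining 1/3 : 1/3 gives weights 1/2, 1/2 on Q, R.
T = (1/2)·(-14, -15/2) + (1/2)·(-7/2, -15/2) = (-35/4, -15/2).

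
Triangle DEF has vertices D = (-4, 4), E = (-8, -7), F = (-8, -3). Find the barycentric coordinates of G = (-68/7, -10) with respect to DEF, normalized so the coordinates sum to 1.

Signed area of the reference triangle: [DEF] = ½·((-4)·(-7−(-3)) + (-8)·(-3−4) + (-8)·(4−(-7))) = ½·(16 + 56 − 88) = -8.
[GEF] = ½·((-68/7)·(-7−(-3)) + (-8)·(-3−(-10)) + (-8)·(-10−(-7))) = ½·(272/7 − 56 + 24) = 24/7, so the D-coordinate is (24/7)/(-8) = -3/7.
[DGF] = ½·((-4)·(-10−(-3)) + (-68/7)·(-3−4) + (-8)·(4−(-10))) = ½·(28 + 68 − 112) = -8, so the E-coordinate is 1.
[DEG] = ½·((-4)·(-7−(-10)) + (-8)·(-10−4) + (-68/7)·(4−(-7))) = ½·(-12 + 112 − 748/7) = -24/7, so the F-coordinate is 3/7.

(-3/7, 1, 3/7)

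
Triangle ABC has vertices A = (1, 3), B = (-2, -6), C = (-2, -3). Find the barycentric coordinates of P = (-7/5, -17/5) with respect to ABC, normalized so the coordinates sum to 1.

(1/5, 8/15, 4/15)

Signed area of the reference triangle: [ABC] = ½·(1·(-6−(-3)) + (-2)·(-3−3) + (-2)·(3−(-6))) = ½·(-3 + 12 − 18) = -9/2.
[PBC] = ½·((-7/5)·(-6−(-3)) + (-2)·(-3−(-17/5)) + (-2)·(-17/5−(-6))) = ½·(21/5 − 4/5 − 26/5) = -9/10, so the A-coordinate is (-9/10)/(-9/2) = 1/5.
[APC] = ½·(1·(-17/5−(-3)) + (-7/5)·(-3−3) + (-2)·(3−(-17/5))) = ½·(-2/5 + 42/5 − 64/5) = -12/5, so the B-coordinate is 8/15.
[ABP] = ½·(1·(-6−(-17/5)) + (-2)·(-17/5−3) + (-7/5)·(3−(-6))) = ½·(-13/5 + 64/5 − 63/5) = -6/5, so the C-coordinate is 4/15.
Check: 1/5 + 8/15 + 4/15 = 1.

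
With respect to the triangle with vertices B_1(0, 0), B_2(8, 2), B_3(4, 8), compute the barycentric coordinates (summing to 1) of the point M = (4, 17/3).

(1/6, 1/6, 2/3)

Signed area of the reference triangle: [B_1B_2B_3] = ½·(0·(2−8) + 8·(8−0) + 4·(0−2)) = ½·(0 + 64 − 8) = 28.
[MB_2B_3] = ½·(4·(2−8) + 8·(8−(17/3)) + 4·(17/3−2)) = ½·(-24 + 56/3 + 44/3) = 14/3, so the B_1-coordinate is (14/3)/28 = 1/6.
[B_1MB_3] = ½·(0·(17/3−8) + 4·(8−0) + 4·(0−(17/3))) = ½·(0 + 32 − 68/3) = 14/3, so the B_2-coordinate is 1/6.
[B_1B_2M] = ½·(0·(2−(17/3)) + 8·(17/3−0) + 4·(0−2)) = ½·(0 + 136/3 − 8) = 56/3, so the B_3-coordinate is 2/3.
Check: 1/6 + 1/6 + 2/3 = 1.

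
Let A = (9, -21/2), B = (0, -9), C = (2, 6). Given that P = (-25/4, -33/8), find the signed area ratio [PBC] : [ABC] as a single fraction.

-3/4

[ABC] = ½·(9·(-9−6) + 0·(6−(-21/2)) + 2·(-21/2−(-9))) = ½·(-135 + 0 − 3) = -69.
[PBC] = ½·((-25/4)·(-9−6) + 0·(6−(-33/8)) + 2·(-33/8−(-9))) = ½·(375/4 + 0 + 39/4) = 207/4, so the ratio is (207/4)/(-69) = -3/4.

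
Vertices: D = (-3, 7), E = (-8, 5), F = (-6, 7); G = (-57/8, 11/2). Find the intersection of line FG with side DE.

(-51/7, 37/7)

Barycentric coordinates of G with respect to DEF: (1/8, 3/4, 1/8).
On side DE the F-coordinate is zero; dropping G's F-weight 1/8 and renormalizing the remaining 1/8 : 3/4 gives weights 1/7, 6/7 on D, E.
H = (1/7)·(-3, 7) + (6/7)·(-8, 5) = (-51/7, 37/7).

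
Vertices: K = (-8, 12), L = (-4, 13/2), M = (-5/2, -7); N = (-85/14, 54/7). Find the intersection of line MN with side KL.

Barycentric coordinates of N with respect to KLM: (4/7, 2/7, 1/7).
On side KL the M-coordinate is zero; dropping N's M-weight 1/7 and renormalizing the remaining 4/7 : 2/7 gives weights 2/3, 1/3 on K, L.
J = (2/3)·(-8, 12) + (1/3)·(-4, 13/2) = (-20/3, 61/6).

(-20/3, 61/6)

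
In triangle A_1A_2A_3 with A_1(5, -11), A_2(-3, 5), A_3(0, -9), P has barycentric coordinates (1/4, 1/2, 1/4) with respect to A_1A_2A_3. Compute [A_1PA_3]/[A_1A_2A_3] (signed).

1/2

The signed ratio [A_1PA_3]/[A_1A_2A_3] equals the barycentric coordinate of P at vertex A_2, which is 1/2.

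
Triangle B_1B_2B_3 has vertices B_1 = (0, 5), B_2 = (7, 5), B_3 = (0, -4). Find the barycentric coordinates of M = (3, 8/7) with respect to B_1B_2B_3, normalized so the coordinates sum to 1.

(1/7, 3/7, 3/7)

Signed area of the reference triangle: [B_1B_2B_3] = ½·(0·(5−(-4)) + 7·(-4−5) + 0·(5−5)) = ½·(0 − 63 + 0) = -63/2.
[MB_2B_3] = ½·(3·(5−(-4)) + 7·(-4−(8/7)) + 0·(8/7−5)) = ½·(27 − 36 + 0) = -9/2, so the B_1-coordinate is (-9/2)/(-63/2) = 1/7.
[B_1MB_3] = ½·(0·(8/7−(-4)) + 3·(-4−5) + 0·(5−(8/7))) = ½·(0 − 27 + 0) = -27/2, so the B_2-coordinate is 3/7.
[B_1B_2M] = ½·(0·(5−(8/7)) + 7·(8/7−5) + 3·(5−5)) = ½·(0 − 27 + 0) = -27/2, so the B_3-coordinate is 3/7.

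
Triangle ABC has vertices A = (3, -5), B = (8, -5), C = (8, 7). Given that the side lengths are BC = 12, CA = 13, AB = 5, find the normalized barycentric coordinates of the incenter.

The incenter has barycentric coordinates proportional to the opposite side lengths: (12 : 13 : 5).
Normalizing by 12+13+5 = 30 gives (2/5, 13/30, 1/6).

(2/5, 13/30, 1/6)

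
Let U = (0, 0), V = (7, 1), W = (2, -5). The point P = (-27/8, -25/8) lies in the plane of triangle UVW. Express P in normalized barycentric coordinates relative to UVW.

(9/8, -5/8, 1/2)

Signed area of the reference triangle: [UVW] = ½·(0·(1−(-5)) + 7·(-5−0) + 2·(0−1)) = ½·(0 − 35 − 2) = -37/2.
[PVW] = ½·((-27/8)·(1−(-5)) + 7·(-5−(-25/8)) + 2·(-25/8−1)) = ½·(-81/4 − 105/8 − 33/4) = -333/16, so the U-coordinate is (-333/16)/(-37/2) = 9/8.
[UPW] = ½·(0·(-25/8−(-5)) + (-27/8)·(-5−0) + 2·(0−(-25/8))) = ½·(0 + 135/8 + 25/4) = 185/16, so the V-coordinate is -5/8.
[UVP] = ½·(0·(1−(-25/8)) + 7·(-25/8−0) + (-27/8)·(0−1)) = ½·(0 − 175/8 + 27/8) = -37/4, so the W-coordinate is 1/2.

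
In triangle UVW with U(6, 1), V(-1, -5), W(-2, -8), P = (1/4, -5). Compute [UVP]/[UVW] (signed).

1/2

[UVW] = ½·(6·(-5−(-8)) + (-1)·(-8−1) + (-2)·(1−(-5))) = ½·(18 + 9 − 12) = 15/2.
[UVP] = ½·(6·(-5−(-5)) + (-1)·(-5−1) + (1/4)·(1−(-5))) = ½·(0 + 6 + 3/2) = 15/4, so the ratio is (15/4)/(15/2) = 1/2.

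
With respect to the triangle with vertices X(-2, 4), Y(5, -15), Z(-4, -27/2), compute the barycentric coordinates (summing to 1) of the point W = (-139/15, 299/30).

Signed area of the reference triangle: [XYZ] = ½·((-2)·(-15−(-27/2)) + 5·(-27/2−4) + (-4)·(4−(-15))) = ½·(3 − 175/2 − 76) = -321/4.
[WYZ] = ½·((-139/15)·(-15−(-27/2)) + 5·(-27/2−(299/30)) + (-4)·(299/30−(-15))) = ½·(139/10 − 352/3 − 1498/15) = -2033/20, so the X-coordinate is (-2033/20)/(-321/4) = 19/15.
[XWZ] = ½·((-2)·(299/30−(-27/2)) + (-139/15)·(-27/2−4) + (-4)·(4−(299/30))) = ½·(-704/15 + 973/6 + 358/15) = 1391/20, so the Y-coordinate is -13/15.
[XYW] = ½·((-2)·(-15−(299/30)) + 5·(299/30−4) + (-139/15)·(4−(-15))) = ½·(749/15 + 179/6 − 2641/15) = -963/20, so the Z-coordinate is 3/5.
Check: 19/15 − 13/15 + 3/5 = 1.

(19/15, -13/15, 3/5)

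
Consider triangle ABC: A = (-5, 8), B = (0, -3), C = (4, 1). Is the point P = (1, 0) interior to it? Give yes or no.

Barycentric coordinates of P: (1/8, 15/32, 13/32).
The three coordinates are positive, positive, positive; a point is interior exactly when all three are positive.

yes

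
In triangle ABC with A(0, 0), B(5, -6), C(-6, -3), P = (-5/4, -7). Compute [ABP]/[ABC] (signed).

[ABC] = ½·(0·(-6−(-3)) + 5·(-3−0) + (-6)·(0−(-6))) = ½·(0 − 15 − 36) = -51/2.
[ABP] = ½·(0·(-6−(-7)) + 5·(-7−0) + (-5/4)·(0−(-6))) = ½·(0 − 35 − 15/2) = -85/4, so the ratio is (-85/4)/(-51/2) = 5/6.

5/6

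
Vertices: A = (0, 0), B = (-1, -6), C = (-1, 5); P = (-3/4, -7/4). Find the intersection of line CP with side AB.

(-2/3, -4)

Barycentric coordinates of P with respect to ABC: (1/4, 1/2, 1/4).
On side AB the C-coordinate is zero; dropping P's C-weight 1/4 and renormalizing the remaining 1/4 : 1/2 gives weights 1/3, 2/3 on A, B.
Q = (1/3)·(0, 0) + (2/3)·(-1, -6) = (-2/3, -4).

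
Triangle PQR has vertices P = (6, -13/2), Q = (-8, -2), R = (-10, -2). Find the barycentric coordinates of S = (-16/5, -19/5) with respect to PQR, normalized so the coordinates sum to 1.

(2/5, 1/5, 2/5)

Signed area of the reference triangle: [PQR] = ½·(6·(-2−(-2)) + (-8)·(-2−(-13/2)) + (-10)·(-13/2−(-2))) = ½·(0 − 36 + 45) = 9/2.
[SQR] = ½·((-16/5)·(-2−(-2)) + (-8)·(-2−(-19/5)) + (-10)·(-19/5−(-2))) = ½·(0 − 72/5 + 18) = 9/5, so the P-coordinate is (9/5)/(9/2) = 2/5.
[PSR] = ½·(6·(-19/5−(-2)) + (-16/5)·(-2−(-13/2)) + (-10)·(-13/2−(-19/5))) = ½·(-54/5 − 72/5 + 27) = 9/10, so the Q-coordinate is 1/5.
[PQS] = ½·(6·(-2−(-19/5)) + (-8)·(-19/5−(-13/2)) + (-16/5)·(-13/2−(-2))) = ½·(54/5 − 108/5 + 72/5) = 9/5, so the R-coordinate is 2/5.
Check: 2/5 + 1/5 + 2/5 = 1.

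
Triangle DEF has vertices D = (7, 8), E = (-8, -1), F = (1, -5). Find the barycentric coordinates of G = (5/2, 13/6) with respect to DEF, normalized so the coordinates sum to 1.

(1/2, 1/6, 1/3)

Signed area of the reference triangle: [DEF] = ½·(7·(-1−(-5)) + (-8)·(-5−8) + 1·(8−(-1))) = ½·(28 + 104 + 9) = 141/2.
[GEF] = ½·((5/2)·(-1−(-5)) + (-8)·(-5−(13/6)) + 1·(13/6−(-1))) = ½·(10 + 172/3 + 19/6) = 141/4, so the D-coordinate is (141/4)/(141/2) = 1/2.
[DGF] = ½·(7·(13/6−(-5)) + (5/2)·(-5−8) + 1·(8−(13/6))) = ½·(301/6 − 65/2 + 35/6) = 47/4, so the E-coordinate is 1/6.
[DEG] = ½·(7·(-1−(13/6)) + (-8)·(13/6−8) + (5/2)·(8−(-1))) = ½·(-133/6 + 140/3 + 45/2) = 47/2, so the F-coordinate is 1/3.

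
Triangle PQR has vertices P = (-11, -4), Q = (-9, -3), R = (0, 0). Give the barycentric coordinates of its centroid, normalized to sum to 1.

The centroid is the average of the vertices, so each weight is 1/3.

(1/3, 1/3, 1/3)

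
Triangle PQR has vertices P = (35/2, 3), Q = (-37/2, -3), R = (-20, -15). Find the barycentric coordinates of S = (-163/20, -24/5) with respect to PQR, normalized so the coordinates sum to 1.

(3/10, 2/5, 3/10)

Signed area of the reference triangle: [PQR] = ½·((35/2)·(-3−(-15)) + (-37/2)·(-15−3) + (-20)·(3−(-3))) = ½·(210 + 333 − 120) = 423/2.
[SQR] = ½·((-163/20)·(-3−(-15)) + (-37/2)·(-15−(-24/5)) + (-20)·(-24/5−(-3))) = ½·(-489/5 + 1887/10 + 36) = 1269/20, so the P-coordinate is (1269/20)/(423/2) = 3/10.
[PSR] = ½·((35/2)·(-24/5−(-15)) + (-163/20)·(-15−3) + (-20)·(3−(-24/5))) = ½·(357/2 + 1467/10 − 156) = 423/5, so the Q-coordinate is 2/5.
[PQS] = ½·((35/2)·(-3−(-24/5)) + (-37/2)·(-24/5−3) + (-163/20)·(3−(-3))) = ½·(63/2 + 1443/10 − 489/10) = 1269/20, so the R-coordinate is 3/10.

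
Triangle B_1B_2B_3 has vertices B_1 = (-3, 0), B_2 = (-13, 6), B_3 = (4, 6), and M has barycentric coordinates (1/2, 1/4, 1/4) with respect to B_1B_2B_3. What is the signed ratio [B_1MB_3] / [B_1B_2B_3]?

1/4

The signed ratio [B_1MB_3]/[B_1B_2B_3] equals the barycentric coordinate of M at vertex B_2, which is 1/4.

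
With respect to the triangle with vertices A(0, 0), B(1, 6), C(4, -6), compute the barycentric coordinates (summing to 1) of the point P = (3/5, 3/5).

(7/10, 1/5, 1/10)

Signed area of the reference triangle: [ABC] = ½·(0·(6−(-6)) + 1·(-6−0) + 4·(0−6)) = ½·(0 − 6 − 24) = -15.
[PBC] = ½·((3/5)·(6−(-6)) + 1·(-6−(3/5)) + 4·(3/5−6)) = ½·(36/5 − 33/5 − 108/5) = -21/2, so the A-coordinate is (-21/2)/(-15) = 7/10.
[APC] = ½·(0·(3/5−(-6)) + (3/5)·(-6−0) + 4·(0−(3/5))) = ½·(0 − 18/5 − 12/5) = -3, so the B-coordinate is 1/5.
[ABP] = ½·(0·(6−(3/5)) + 1·(3/5−0) + (3/5)·(0−6)) = ½·(0 + 3/5 − 18/5) = -3/2, so the C-coordinate is 1/10.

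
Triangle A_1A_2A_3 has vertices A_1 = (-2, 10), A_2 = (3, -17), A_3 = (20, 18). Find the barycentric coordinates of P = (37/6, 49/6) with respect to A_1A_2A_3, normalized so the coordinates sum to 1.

(1/2, 1/6, 1/3)

Signed area of the reference triangle: [A_1A_2A_3] = ½·((-2)·(-17−18) + 3·(18−10) + 20·(10−(-17))) = ½·(70 + 24 + 540) = 317.
[PA_2A_3] = ½·((37/6)·(-17−18) + 3·(18−(49/6)) + 20·(49/6−(-17))) = ½·(-1295/6 + 59/2 + 1510/3) = 317/2, so the A_1-coordinate is (317/2)/317 = 1/2.
[A_1PA_3] = ½·((-2)·(49/6−18) + (37/6)·(18−10) + 20·(10−(49/6))) = ½·(59/3 + 148/3 + 110/3) = 317/6, so the A_2-coordinate is 1/6.
[A_1A_2P] = ½·((-2)·(-17−(49/6)) + 3·(49/6−10) + (37/6)·(10−(-17))) = ½·(151/3 − 11/2 + 333/2) = 317/3, so the A_3-coordinate is 1/3.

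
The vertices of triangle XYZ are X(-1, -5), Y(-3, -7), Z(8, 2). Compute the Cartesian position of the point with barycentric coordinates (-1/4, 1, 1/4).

(-3/4, -21/4)

W = (-1/4)·X + 1·Y + (1/4)·Z.
x-coordinate: (-1/4)·(-1) + 1·(-3) + (1/4)·8 = -3/4.
y-coordinate: (-1/4)·(-5) + 1·(-7) + (1/4)·2 = -21/4.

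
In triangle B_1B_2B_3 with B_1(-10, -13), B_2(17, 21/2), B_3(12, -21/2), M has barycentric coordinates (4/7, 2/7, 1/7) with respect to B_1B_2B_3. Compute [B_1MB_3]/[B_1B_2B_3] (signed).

The signed ratio [B_1MB_3]/[B_1B_2B_3] equals the barycentric coordinate of M at vertex B_2, which is 2/7.

2/7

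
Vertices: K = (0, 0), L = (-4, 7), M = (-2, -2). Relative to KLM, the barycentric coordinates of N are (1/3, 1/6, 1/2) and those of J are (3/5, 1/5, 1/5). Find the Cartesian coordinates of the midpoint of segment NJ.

Barycentric coordinates of the midpoint are the average: (7/15, 11/60, 7/20).
Converting: (7/15)·K + (11/60)·L + (7/20)·M = (-43/30, 7/12).

(-43/30, 7/12)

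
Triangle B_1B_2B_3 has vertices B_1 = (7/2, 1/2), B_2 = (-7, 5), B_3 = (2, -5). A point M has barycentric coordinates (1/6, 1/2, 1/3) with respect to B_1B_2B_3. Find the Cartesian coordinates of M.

M = (1/6)·B_1 + (1/2)·B_2 + (1/3)·B_3.
x-coordinate: (1/6)·(7/2) + (1/2)·(-7) + (1/3)·2 = -9/4.
y-coordinate: (1/6)·(1/2) + (1/2)·5 + (1/3)·(-5) = 11/12.

(-9/4, 11/12)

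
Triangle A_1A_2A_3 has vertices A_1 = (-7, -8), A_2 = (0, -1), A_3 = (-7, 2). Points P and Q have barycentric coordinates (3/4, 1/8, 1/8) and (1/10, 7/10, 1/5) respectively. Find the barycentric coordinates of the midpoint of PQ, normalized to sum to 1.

(17/40, 33/80, 13/80)

Since both coordinate triples sum to 1, the midpoint's barycentrics are the componentwise average.
(3/4+1/10)/2 = 17/40; similarly 33/80 and 13/80.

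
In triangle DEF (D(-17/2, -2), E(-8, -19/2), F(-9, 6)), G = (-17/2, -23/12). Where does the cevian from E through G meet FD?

(-43/5, -2/5)

Barycentric coordinates of G with respect to DEF: (2/3, 1/6, 1/6).
On side FD the E-coordinate is zero; dropping G's E-weight 1/6 and renormalizing the remaining 1/6 : 2/3 gives weights 1/5, 4/5 on F, D.
H = (1/5)·(-9, 6) + (4/5)·(-17/2, -2) = (-43/5, -2/5).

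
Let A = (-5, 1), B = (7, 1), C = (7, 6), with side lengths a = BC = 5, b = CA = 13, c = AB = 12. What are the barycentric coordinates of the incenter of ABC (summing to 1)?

(1/6, 13/30, 2/5)

The incenter has barycentric coordinates proportional to the opposite side lengths: (5 : 13 : 12).
Normalizing by 5+13+12 = 30 gives (1/6, 13/30, 2/5).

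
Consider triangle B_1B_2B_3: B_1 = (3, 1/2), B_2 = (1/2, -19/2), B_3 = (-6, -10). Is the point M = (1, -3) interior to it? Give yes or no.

yes

Barycentric coordinates of M: (56/85, 14/85, 3/17).
The three coordinates are positive, positive, positive; a point is interior exactly when all three are positive.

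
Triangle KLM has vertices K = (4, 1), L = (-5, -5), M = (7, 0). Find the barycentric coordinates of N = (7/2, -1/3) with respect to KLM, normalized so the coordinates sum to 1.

Signed area of the reference triangle: [KLM] = ½·(4·(-5−0) + (-5)·(0−1) + 7·(1−(-5))) = ½·(-20 + 5 + 42) = 27/2.
[NLM] = ½·((7/2)·(-5−0) + (-5)·(0−(-1/3)) + 7·(-1/3−(-5))) = ½·(-35/2 − 5/3 + 98/3) = 27/4, so the K-coordinate is (27/4)/(27/2) = 1/2.
[KNM] = ½·(4·(-1/3−0) + (7/2)·(0−1) + 7·(1−(-1/3))) = ½·(-4/3 − 7/2 + 28/3) = 9/4, so the L-coordinate is 1/6.
[KLN] = ½·(4·(-5−(-1/3)) + (-5)·(-1/3−1) + (7/2)·(1−(-5))) = ½·(-56/3 + 20/3 + 21) = 9/2, so the M-coordinate is 1/3.
Check: 1/2 + 1/6 + 1/3 = 1.

(1/2, 1/6, 1/3)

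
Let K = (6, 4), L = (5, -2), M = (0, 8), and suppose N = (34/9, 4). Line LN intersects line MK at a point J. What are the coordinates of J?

(24/7, 40/7)

Barycentric coordinates of N with respect to KLM: (4/9, 2/9, 1/3).
On side MK the L-coordinate is zero; dropping N's L-weight 2/9 and renormalizing the remaining 1/3 : 4/9 gives weights 3/7, 4/7 on M, K.
J = (3/7)·(0, 8) + (4/7)·(6, 4) = (24/7, 40/7).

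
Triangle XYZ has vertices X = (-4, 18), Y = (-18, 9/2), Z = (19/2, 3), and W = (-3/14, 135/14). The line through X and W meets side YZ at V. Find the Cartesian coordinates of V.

Barycentric coordinates of W with respect to XYZ: (3/7, 1/7, 3/7).
On side YZ the X-coordinate is zero; dropping W's X-weight 3/7 and renormalizing the remaining 1/7 : 3/7 gives weights 1/4, 3/4 on Y, Z.
V = (1/4)·(-18, 9/2) + (3/4)·(19/2, 3) = (21/8, 27/8).

(21/8, 27/8)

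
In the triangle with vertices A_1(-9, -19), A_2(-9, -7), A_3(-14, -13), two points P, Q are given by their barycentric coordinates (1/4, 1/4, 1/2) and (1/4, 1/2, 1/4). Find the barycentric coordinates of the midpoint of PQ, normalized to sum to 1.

(1/4, 3/8, 3/8)

Since both coordinate triples sum to 1, the midpoint's barycentrics are the componentwise average.
(1/4+1/4)/2 = 1/4; similarly 3/8 and 3/8.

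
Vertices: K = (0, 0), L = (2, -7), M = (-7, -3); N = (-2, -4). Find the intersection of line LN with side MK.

Barycentric coordinates of N with respect to KLM: (1/5, 2/5, 2/5).
On side MK the L-coordinate is zero; dropping N's L-weight 2/5 and renormalizing the remaining 2/5 : 1/5 gives weights 2/3, 1/3 on M, K.
J = (2/3)·(-7, -3) + (1/3)·(0, 0) = (-14/3, -2).

(-14/3, -2)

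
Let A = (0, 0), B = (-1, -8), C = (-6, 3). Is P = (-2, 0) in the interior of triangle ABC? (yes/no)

yes

Barycentric coordinates of P: (29/51, 2/17, 16/51).
The three coordinates are positive, positive, positive; a point is interior exactly when all three are positive.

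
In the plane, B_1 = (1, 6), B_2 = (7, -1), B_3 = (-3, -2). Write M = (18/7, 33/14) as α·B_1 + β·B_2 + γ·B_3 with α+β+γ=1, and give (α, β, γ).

(1/2, 5/14, 1/7)

Signed area of the reference triangle: [B_1B_2B_3] = ½·(1·(-1−(-2)) + 7·(-2−6) + (-3)·(6−(-1))) = ½·(1 − 56 − 21) = -38.
[MB_2B_3] = ½·((18/7)·(-1−(-2)) + 7·(-2−(33/14)) + (-3)·(33/14−(-1))) = ½·(18/7 − 61/2 − 141/14) = -19, so the B_1-coordinate is (-19)/(-38) = 1/2.
[B_1MB_3] = ½·(1·(33/14−(-2)) + (18/7)·(-2−6) + (-3)·(6−(33/14))) = ½·(61/14 − 144/7 − 153/14) = -95/7, so the B_2-coordinate is 5/14.
[B_1B_2M] = ½·(1·(-1−(33/14)) + 7·(33/14−6) + (18/7)·(6−(-1))) = ½·(-47/14 − 51/2 + 18) = -38/7, so the B_3-coordinate is 1/7.
Check: 1/2 + 5/14 + 1/7 = 1.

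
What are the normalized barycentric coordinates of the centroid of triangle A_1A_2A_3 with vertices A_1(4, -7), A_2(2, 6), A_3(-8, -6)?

(1/3, 1/3, 1/3)

The centroid is the average of the vertices, so each weight is 1/3.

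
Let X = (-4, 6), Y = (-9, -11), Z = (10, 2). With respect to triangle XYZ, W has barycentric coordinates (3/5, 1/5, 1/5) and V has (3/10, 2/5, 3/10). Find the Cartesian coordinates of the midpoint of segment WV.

(-2, -1/10)

Barycentric coordinates of the midpoint are the average: (9/20, 3/10, 1/4).
Converting: (9/20)·X + (3/10)·Y + (1/4)·Z = (-2, -1/10).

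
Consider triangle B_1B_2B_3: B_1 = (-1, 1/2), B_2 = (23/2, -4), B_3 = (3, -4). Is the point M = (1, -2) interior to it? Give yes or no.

Barycentric coordinates of M: (4/9, -4/153, 89/153).
The three coordinates are positive, negative, positive; a point is interior exactly when all three are positive.

no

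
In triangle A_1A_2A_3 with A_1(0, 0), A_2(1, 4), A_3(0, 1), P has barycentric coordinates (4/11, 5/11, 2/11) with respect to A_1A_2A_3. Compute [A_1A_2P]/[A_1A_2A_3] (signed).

The signed ratio [A_1A_2P]/[A_1A_2A_3] equals the barycentric coordinate of P at vertex A_3, which is 2/11.

2/11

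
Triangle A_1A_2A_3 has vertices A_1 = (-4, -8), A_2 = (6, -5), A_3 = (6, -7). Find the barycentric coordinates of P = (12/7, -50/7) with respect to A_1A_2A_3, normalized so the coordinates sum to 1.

Signed area of the reference triangle: [A_1A_2A_3] = ½·((-4)·(-5−(-7)) + 6·(-7−(-8)) + 6·(-8−(-5))) = ½·(-8 + 6 − 18) = -10.
[PA_2A_3] = ½·((12/7)·(-5−(-7)) + 6·(-7−(-50/7)) + 6·(-50/7−(-5))) = ½·(24/7 + 6/7 − 90/7) = -30/7, so the A_1-coordinate is (-30/7)/(-10) = 3/7.
[A_1PA_3] = ½·((-4)·(-50/7−(-7)) + (12/7)·(-7−(-8)) + 6·(-8−(-50/7))) = ½·(4/7 + 12/7 − 36/7) = -10/7, so the A_2-coordinate is 1/7.
[A_1A_2P] = ½·((-4)·(-5−(-50/7)) + 6·(-50/7−(-8)) + (12/7)·(-8−(-5))) = ½·(-60/7 + 36/7 − 36/7) = -30/7, so the A_3-coordinate is 3/7.
Check: 3/7 + 1/7 + 3/7 = 1.

(3/7, 1/7, 3/7)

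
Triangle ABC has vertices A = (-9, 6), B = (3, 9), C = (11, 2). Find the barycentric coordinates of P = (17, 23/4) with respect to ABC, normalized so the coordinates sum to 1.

Signed area of the reference triangle: [ABC] = ½·((-9)·(9−2) + 3·(2−6) + 11·(6−9)) = ½·(-63 − 12 − 33) = -54.
[PBC] = ½·(17·(9−2) + 3·(2−(23/4)) + 11·(23/4−9)) = ½·(119 − 45/4 − 143/4) = 36, so the A-coordinate is 36/(-54) = -2/3.
[APC] = ½·((-9)·(23/4−2) + 17·(2−6) + 11·(6−(23/4))) = ½·(-135/4 − 68 + 11/4) = -99/2, so the B-coordinate is 11/12.
[ABP] = ½·((-9)·(9−(23/4)) + 3·(23/4−6) + 17·(6−9)) = ½·(-117/4 − 3/4 − 51) = -81/2, so the C-coordinate is 3/4.
Check: -2/3 + 11/12 + 3/4 = 1.

(-2/3, 11/12, 3/4)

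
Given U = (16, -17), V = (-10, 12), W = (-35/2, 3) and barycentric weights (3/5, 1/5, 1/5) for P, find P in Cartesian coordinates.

(41/10, -36/5)

P = (3/5)·U + (1/5)·V + (1/5)·W.
x-coordinate: (3/5)·16 + (1/5)·(-10) + (1/5)·(-35/2) = 41/10.
y-coordinate: (3/5)·(-17) + (1/5)·12 + (1/5)·3 = -36/5.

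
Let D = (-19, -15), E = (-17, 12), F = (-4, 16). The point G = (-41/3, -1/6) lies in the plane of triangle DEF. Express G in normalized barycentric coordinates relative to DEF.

Signed area of the reference triangle: [DEF] = ½·((-19)·(12−16) + (-17)·(16−(-15)) + (-4)·(-15−12)) = ½·(76 − 527 + 108) = -343/2.
[GEF] = ½·((-41/3)·(12−16) + (-17)·(16−(-1/6)) + (-4)·(-1/6−12)) = ½·(164/3 − 1649/6 + 146/3) = -343/4, so the D-coordinate is (-343/4)/(-343/2) = 1/2.
[DGF] = ½·((-19)·(-1/6−16) + (-41/3)·(16−(-15)) + (-4)·(-15−(-1/6))) = ½·(1843/6 − 1271/3 + 178/3) = -343/12, so the E-coordinate is 1/6.
[DEG] = ½·((-19)·(12−(-1/6)) + (-17)·(-1/6−(-15)) + (-41/3)·(-15−12)) = ½·(-1387/6 − 1513/6 + 369) = -343/6, so the F-coordinate is 1/3.

(1/2, 1/6, 1/3)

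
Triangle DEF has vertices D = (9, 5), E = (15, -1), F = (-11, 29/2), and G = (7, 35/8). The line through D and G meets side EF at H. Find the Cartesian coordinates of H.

Barycentric coordinates of G with respect to DEF: (1/4, 1/2, 1/4).
On side EF the D-coordinate is zero; dropping G's D-weight 1/4 and renormalizing the remaining 1/2 : 1/4 gives weights 2/3, 1/3 on E, F.
H = (2/3)·(15, -1) + (1/3)·(-11, 29/2) = (19/3, 25/6).

(19/3, 25/6)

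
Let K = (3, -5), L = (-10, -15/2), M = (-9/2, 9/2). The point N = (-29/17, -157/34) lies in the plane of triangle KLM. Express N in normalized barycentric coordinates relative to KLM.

(10/17, 5/17, 2/17)

Signed area of the reference triangle: [KLM] = ½·(3·(-15/2−(9/2)) + (-10)·(9/2−(-5)) + (-9/2)·(-5−(-15/2))) = ½·(-36 − 95 − 45/4) = -569/8.
[NLM] = ½·((-29/17)·(-15/2−(9/2)) + (-10)·(9/2−(-157/34)) + (-9/2)·(-157/34−(-15/2))) = ½·(348/17 − 1550/17 − 441/34) = -2845/68, so the K-coordinate is (-2845/68)/(-569/8) = 10/17.
[KNM] = ½·(3·(-157/34−(9/2)) + (-29/17)·(9/2−(-5)) + (-9/2)·(-5−(-157/34))) = ½·(-465/17 − 551/34 + 117/68) = -2845/136, so the L-coordinate is 5/17.
[KLN] = ½·(3·(-15/2−(-157/34)) + (-10)·(-157/34−(-5)) + (-29/17)·(-5−(-15/2))) = ½·(-147/17 − 65/17 − 145/34) = -569/68, so the M-coordinate is 2/17.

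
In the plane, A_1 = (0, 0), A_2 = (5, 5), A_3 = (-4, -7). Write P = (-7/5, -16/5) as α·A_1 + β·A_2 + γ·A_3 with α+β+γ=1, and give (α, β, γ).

(1/5, 1/5, 3/5)

Signed area of the reference triangle: [A_1A_2A_3] = ½·(0·(5−(-7)) + 5·(-7−0) + (-4)·(0−5)) = ½·(0 − 35 + 20) = -15/2.
[PA_2A_3] = ½·((-7/5)·(5−(-7)) + 5·(-7−(-16/5)) + (-4)·(-16/5−5)) = ½·(-84/5 − 19 + 164/5) = -3/2, so the A_1-coordinate is (-3/2)/(-15/2) = 1/5.
[A_1PA_3] = ½·(0·(-16/5−(-7)) + (-7/5)·(-7−0) + (-4)·(0−(-16/5))) = ½·(0 + 49/5 − 64/5) = -3/2, so the A_2-coordinate is 1/5.
[A_1A_2P] = ½·(0·(5−(-16/5)) + 5·(-16/5−0) + (-7/5)·(0−5)) = ½·(0 − 16 + 7) = -9/2, so the A_3-coordinate is 3/5.
Check: 1/5 + 1/5 + 3/5 = 1.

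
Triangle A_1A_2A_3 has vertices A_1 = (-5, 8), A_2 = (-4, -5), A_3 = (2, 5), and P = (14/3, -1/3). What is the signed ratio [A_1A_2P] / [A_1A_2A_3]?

[A_1A_2A_3] = ½·((-5)·(-5−5) + (-4)·(5−8) + 2·(8−(-5))) = ½·(50 + 12 + 26) = 44.
[A_1A_2P] = ½·((-5)·(-5−(-1/3)) + (-4)·(-1/3−8) + (14/3)·(8−(-5))) = ½·(70/3 + 100/3 + 182/3) = 176/3, so the ratio is (176/3)/44 = 4/3.

4/3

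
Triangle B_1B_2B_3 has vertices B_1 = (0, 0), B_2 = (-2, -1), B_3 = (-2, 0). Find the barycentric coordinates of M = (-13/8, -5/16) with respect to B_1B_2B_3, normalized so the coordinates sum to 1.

Signed area of the reference triangle: [B_1B_2B_3] = ½·(0·(-1−0) + (-2)·(0−0) + (-2)·(0−(-1))) = ½·(0 + 0 − 2) = -1.
[MB_2B_3] = ½·((-13/8)·(-1−0) + (-2)·(0−(-5/16)) + (-2)·(-5/16−(-1))) = ½·(13/8 − 5/8 − 11/8) = -3/16, so the B_1-coordinate is (-3/16)/(-1) = 3/16.
[B_1MB_3] = ½·(0·(-5/16−0) + (-13/8)·(0−0) + (-2)·(0−(-5/16))) = ½·(0 + 0 − 5/8) = -5/16, so the B_2-coordinate is 5/16.
[B_1B_2M] = ½·(0·(-1−(-5/16)) + (-2)·(-5/16−0) + (-13/8)·(0−(-1))) = ½·(0 + 5/8 − 13/8) = -1/2, so the B_3-coordinate is 1/2.
Check: 3/16 + 5/16 + 1/2 = 1.

(3/16, 5/16, 1/2)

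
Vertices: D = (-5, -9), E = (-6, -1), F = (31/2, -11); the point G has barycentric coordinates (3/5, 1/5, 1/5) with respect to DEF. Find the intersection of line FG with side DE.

Line FG meets DE where the F-coordinate vanishes; zeroing G's F-weight and renormalizing leaves D, E-weights 3/5 : 1/5 → (3/4, 1/4).
So H = (3/4)·D + (1/4)·E = (-21/4, -7).

(-21/4, -7)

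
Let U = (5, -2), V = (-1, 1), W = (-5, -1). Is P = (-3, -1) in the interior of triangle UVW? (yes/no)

Barycentric coordinates of P: (1/6, 1/12, 3/4).
The three coordinates are positive, positive, positive; a point is interior exactly when all three are positive.

yes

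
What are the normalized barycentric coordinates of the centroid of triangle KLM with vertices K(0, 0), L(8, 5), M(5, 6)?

The centroid is the average of the vertices, so each weight is 1/3.

(1/3, 1/3, 1/3)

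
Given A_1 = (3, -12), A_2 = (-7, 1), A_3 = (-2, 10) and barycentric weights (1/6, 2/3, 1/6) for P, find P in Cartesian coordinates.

P = (1/6)·A_1 + (2/3)·A_2 + (1/6)·A_3.
x-coordinate: (1/6)·3 + (2/3)·(-7) + (1/6)·(-2) = -9/2.
y-coordinate: (1/6)·(-12) + (2/3)·1 + (1/6)·10 = 1/3.

(-9/2, 1/3)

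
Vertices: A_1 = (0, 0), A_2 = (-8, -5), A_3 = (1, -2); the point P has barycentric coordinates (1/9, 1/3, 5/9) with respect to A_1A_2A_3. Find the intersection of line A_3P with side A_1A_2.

(-6, -15/4)

Line A_3P meets A_1A_2 where the A_3-coordinate vanishes; zeroing P's A_3-weight and renormalizing leaves A_1, A_2-weights 1/9 : 1/3 → (1/4, 3/4).
So Q = (1/4)·A_1 + (3/4)·A_2 = (-6, -15/4).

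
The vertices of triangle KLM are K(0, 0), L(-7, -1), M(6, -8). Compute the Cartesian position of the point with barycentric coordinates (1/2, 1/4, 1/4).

N = (1/2)·K + (1/4)·L + (1/4)·M.
x-coordinate: (1/2)·0 + (1/4)·(-7) + (1/4)·6 = -1/4.
y-coordinate: (1/2)·0 + (1/4)·(-1) + (1/4)·(-8) = -9/4.

(-1/4, -9/4)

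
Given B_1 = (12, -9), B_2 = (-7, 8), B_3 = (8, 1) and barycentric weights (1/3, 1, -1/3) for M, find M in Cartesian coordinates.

M = (1/3)·B_1 + 1·B_2 + (-1/3)·B_3.
x-coordinate: (1/3)·12 + 1·(-7) + (-1/3)·8 = -17/3.
y-coordinate: (1/3)·(-9) + 1·8 + (-1/3)·1 = 14/3.

(-17/3, 14/3)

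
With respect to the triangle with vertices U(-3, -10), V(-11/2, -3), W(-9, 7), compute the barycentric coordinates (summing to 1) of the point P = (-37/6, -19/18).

Signed area of the reference triangle: [UVW] = ½·((-3)·(-3−7) + (-11/2)·(7−(-10)) + (-9)·(-10−(-3))) = ½·(30 − 187/2 + 63) = -1/4.
[PVW] = ½·((-37/6)·(-3−7) + (-11/2)·(7−(-19/18)) + (-9)·(-19/18−(-3))) = ½·(185/3 − 1595/36 − 35/2) = -5/72, so the U-coordinate is (-5/72)/(-1/4) = 5/18.
[UPW] = ½·((-3)·(-19/18−7) + (-37/6)·(7−(-10)) + (-9)·(-10−(-19/18))) = ½·(145/6 − 629/6 + 161/2) = -1/12, so the V-coordinate is 1/3.
[UVP] = ½·((-3)·(-3−(-19/18)) + (-11/2)·(-19/18−(-10)) + (-37/6)·(-10−(-3))) = ½·(35/6 − 1771/36 + 259/6) = -7/72, so the W-coordinate is 7/18.

(5/18, 1/3, 7/18)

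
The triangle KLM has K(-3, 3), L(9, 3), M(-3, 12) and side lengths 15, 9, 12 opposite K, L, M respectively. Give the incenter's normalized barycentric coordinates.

(5/12, 1/4, 1/3)

The incenter has barycentric coordinates proportional to the opposite side lengths: (15 : 9 : 12).
Normalizing by 15+9+12 = 36 gives (5/12, 1/4, 1/3).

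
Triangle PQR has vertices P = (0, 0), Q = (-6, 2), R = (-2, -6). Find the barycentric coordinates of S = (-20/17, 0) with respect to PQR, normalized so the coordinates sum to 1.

(13/17, 3/17, 1/17)

Signed area of the reference triangle: [PQR] = ½·(0·(2−(-6)) + (-6)·(-6−0) + (-2)·(0−2)) = ½·(0 + 36 + 4) = 20.
[SQR] = ½·((-20/17)·(2−(-6)) + (-6)·(-6−0) + (-2)·(0−2)) = ½·(-160/17 + 36 + 4) = 260/17, so the P-coordinate is (260/17)/20 = 13/17.
[PSR] = ½·(0·(0−(-6)) + (-20/17)·(-6−0) + (-2)·(0−0)) = ½·(0 + 120/17 + 0) = 60/17, so the Q-coordinate is 3/17.
[PQS] = ½·(0·(2−0) + (-6)·(0−0) + (-20/17)·(0−2)) = ½·(0 + 0 + 40/17) = 20/17, so the R-coordinate is 1/17.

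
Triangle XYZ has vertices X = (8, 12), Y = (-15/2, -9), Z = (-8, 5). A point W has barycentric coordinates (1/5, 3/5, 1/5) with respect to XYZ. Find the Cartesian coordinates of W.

W = (1/5)·X + (3/5)·Y + (1/5)·Z.
x-coordinate: (1/5)·8 + (3/5)·(-15/2) + (1/5)·(-8) = -9/2.
y-coordinate: (1/5)·12 + (3/5)·(-9) + (1/5)·5 = -2.

(-9/2, -2)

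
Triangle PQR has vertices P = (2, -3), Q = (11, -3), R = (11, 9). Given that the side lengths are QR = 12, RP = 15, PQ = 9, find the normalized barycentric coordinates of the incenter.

(1/3, 5/12, 1/4)

The incenter has barycentric coordinates proportional to the opposite side lengths: (12 : 15 : 9).
Normalizing by 12+15+9 = 36 gives (1/3, 5/12, 1/4).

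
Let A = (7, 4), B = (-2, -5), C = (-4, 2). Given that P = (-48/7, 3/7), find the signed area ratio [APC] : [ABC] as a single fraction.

[ABC] = ½·(7·(-5−2) + (-2)·(2−4) + (-4)·(4−(-5))) = ½·(-49 + 4 − 36) = -81/2.
[APC] = ½·(7·(3/7−2) + (-48/7)·(2−4) + (-4)·(4−(3/7))) = ½·(-11 + 96/7 − 100/7) = -81/14, so the ratio is (-81/14)/(-81/2) = 1/7.

1/7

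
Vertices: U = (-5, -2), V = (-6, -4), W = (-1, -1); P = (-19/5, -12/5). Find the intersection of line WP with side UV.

Barycentric coordinates of P with respect to UVW: (1/5, 2/5, 2/5).
On side UV the W-coordinate is zero; dropping P's W-weight 2/5 and renormalizing the remaining 1/5 : 2/5 gives weights 1/3, 2/3 on U, V.
Q = (1/3)·(-5, -2) + (2/3)·(-6, -4) = (-17/3, -10/3).

(-17/3, -10/3)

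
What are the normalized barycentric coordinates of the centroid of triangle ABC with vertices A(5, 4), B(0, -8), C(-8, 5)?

(1/3, 1/3, 1/3)

The centroid is the average of the vertices, so each weight is 1/3.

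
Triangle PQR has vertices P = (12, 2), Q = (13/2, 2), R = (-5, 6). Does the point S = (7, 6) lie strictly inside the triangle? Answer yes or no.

no

Barycentric coordinates of S: (24/11, -24/11, 1).
The three coordinates are positive, negative, positive; a point is interior exactly when all three are positive.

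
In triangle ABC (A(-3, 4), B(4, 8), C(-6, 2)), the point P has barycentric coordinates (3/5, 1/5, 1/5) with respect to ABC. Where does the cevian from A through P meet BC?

Line AP meets BC where the A-coordinate vanishes; zeroing P's A-weight and renormalizing leaves B, C-weights 1/5 : 1/5 → (1/2, 1/2).
So Q = (1/2)·B + (1/2)·C = (-1, 5).

(-1, 5)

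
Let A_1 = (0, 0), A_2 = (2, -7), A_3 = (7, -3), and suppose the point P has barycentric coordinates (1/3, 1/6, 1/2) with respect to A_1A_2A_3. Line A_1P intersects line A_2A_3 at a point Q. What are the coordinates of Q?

(23/4, -4)

Line A_1P meets A_2A_3 where the A_1-coordinate vanishes; zeroing P's A_1-weight and renormalizing leaves A_2, A_3-weights 1/6 : 1/2 → (1/4, 3/4).
So Q = (1/4)·A_2 + (3/4)·A_3 = (23/4, -4).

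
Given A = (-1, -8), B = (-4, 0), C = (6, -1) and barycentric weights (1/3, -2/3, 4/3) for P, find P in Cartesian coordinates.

P = (1/3)·A + (-2/3)·B + (4/3)·C.
x-coordinate: (1/3)·(-1) + (-2/3)·(-4) + (4/3)·6 = 31/3.
y-coordinate: (1/3)·(-8) + (-2/3)·0 + (4/3)·(-1) = -4.

(31/3, -4)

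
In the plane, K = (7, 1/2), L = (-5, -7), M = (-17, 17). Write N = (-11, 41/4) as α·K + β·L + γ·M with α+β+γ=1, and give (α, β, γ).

(1/6, 1/6, 2/3)

Signed area of the reference triangle: [KLM] = ½·(7·(-7−17) + (-5)·(17−(1/2)) + (-17)·(1/2−(-7))) = ½·(-168 − 165/2 − 255/2) = -189.
[NLM] = ½·((-11)·(-7−17) + (-5)·(17−(41/4)) + (-17)·(41/4−(-7))) = ½·(264 − 135/4 − 1173/4) = -63/2, so the K-coordinate is (-63/2)/(-189) = 1/6.
[KNM] = ½·(7·(41/4−17) + (-11)·(17−(1/2)) + (-17)·(1/2−(41/4))) = ½·(-189/4 − 363/2 + 663/4) = -63/2, so the L-coordinate is 1/6.
[KLN] = ½·(7·(-7−(41/4)) + (-5)·(41/4−(1/2)) + (-11)·(1/2−(-7))) = ½·(-483/4 − 195/4 − 165/2) = -126, so the M-coordinate is 2/3.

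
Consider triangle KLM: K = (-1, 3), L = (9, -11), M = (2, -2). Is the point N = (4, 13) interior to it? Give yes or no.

no

Barycentric coordinates of N: (123/8, 55/8, -85/4).
The three coordinates are positive, positive, negative; a point is interior exactly when all three are positive.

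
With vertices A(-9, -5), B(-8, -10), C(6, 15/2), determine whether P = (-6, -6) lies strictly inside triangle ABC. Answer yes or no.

Barycentric coordinates of P: (6/25, 3/5, 4/25).
The three coordinates are positive, positive, positive; a point is interior exactly when all three are positive.

yes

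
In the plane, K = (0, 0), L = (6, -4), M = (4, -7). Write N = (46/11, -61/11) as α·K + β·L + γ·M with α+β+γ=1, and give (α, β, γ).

(1/11, 3/11, 7/11)

Signed area of the reference triangle: [KLM] = ½·(0·(-4−(-7)) + 6·(-7−0) + 4·(0−(-4))) = ½·(0 − 42 + 16) = -13.
[NLM] = ½·((46/11)·(-4−(-7)) + 6·(-7−(-61/11)) + 4·(-61/11−(-4))) = ½·(138/11 − 96/11 − 68/11) = -13/11, so the K-coordinate is (-13/11)/(-13) = 1/11.
[KNM] = ½·(0·(-61/11−(-7)) + (46/11)·(-7−0) + 4·(0−(-61/11))) = ½·(0 − 322/11 + 244/11) = -39/11, so the L-coordinate is 3/11.
[KLN] = ½·(0·(-4−(-61/11)) + 6·(-61/11−0) + (46/11)·(0−(-4))) = ½·(0 − 366/11 + 184/11) = -91/11, so the M-coordinate is 7/11.
Check: 1/11 + 3/11 + 7/11 = 1.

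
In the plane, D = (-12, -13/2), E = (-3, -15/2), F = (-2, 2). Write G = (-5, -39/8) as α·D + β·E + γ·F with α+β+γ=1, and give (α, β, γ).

(1/4, 1/2, 1/4)

Signed area of the reference triangle: [DEF] = ½·((-12)·(-15/2−2) + (-3)·(2−(-13/2)) + (-2)·(-13/2−(-15/2))) = ½·(114 − 51/2 − 2) = 173/4.
[GEF] = ½·((-5)·(-15/2−2) + (-3)·(2−(-39/8)) + (-2)·(-39/8−(-15/2))) = ½·(95/2 − 165/8 − 21/4) = 173/16, so the D-coordinate is (173/16)/(173/4) = 1/4.
[DGF] = ½·((-12)·(-39/8−2) + (-5)·(2−(-13/2)) + (-2)·(-13/2−(-39/8))) = ½·(165/2 − 85/2 + 13/4) = 173/8, so the E-coordinate is 1/2.
[DEG] = ½·((-12)·(-15/2−(-39/8)) + (-3)·(-39/8−(-13/2)) + (-5)·(-13/2−(-15/2))) = ½·(63/2 − 39/8 − 5) = 173/16, so the F-coordinate is 1/4.
Check: 1/4 + 1/2 + 1/4 = 1.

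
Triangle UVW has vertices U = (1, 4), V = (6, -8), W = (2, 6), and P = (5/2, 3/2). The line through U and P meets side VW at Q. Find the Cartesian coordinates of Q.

(4, -1)

Barycentric coordinates of P with respect to UVW: (1/2, 1/4, 1/4).
On side VW the U-coordinate is zero; dropping P's U-weight 1/2 and renormalizing the remaining 1/4 : 1/4 gives weights 1/2, 1/2 on V, W.
Q = (1/2)·(6, -8) + (1/2)·(2, 6) = (4, -1).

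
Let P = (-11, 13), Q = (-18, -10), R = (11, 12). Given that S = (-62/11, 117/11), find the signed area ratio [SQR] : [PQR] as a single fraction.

[PQR] = ½·((-11)·(-10−12) + (-18)·(12−13) + 11·(13−(-10))) = ½·(242 + 18 + 253) = 513/2.
[SQR] = ½·((-62/11)·(-10−12) + (-18)·(12−(117/11)) + 11·(117/11−(-10))) = ½·(124 − 270/11 + 227) = 3591/22, so the ratio is (3591/22)/(513/2) = 7/11.

7/11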